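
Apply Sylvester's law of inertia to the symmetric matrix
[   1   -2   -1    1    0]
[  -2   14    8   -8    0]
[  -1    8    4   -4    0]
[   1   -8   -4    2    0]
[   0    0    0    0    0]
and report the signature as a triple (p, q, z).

step 0: pivot 1 → sign +
step 1: pivot 10 → sign +
step 2: pivot -3/5 → sign −
step 3: pivot -2 → sign −
step 4: row/col 4 already zero → sign 0
signature = (2, 2, 1)

Answer: (2, 2, 1)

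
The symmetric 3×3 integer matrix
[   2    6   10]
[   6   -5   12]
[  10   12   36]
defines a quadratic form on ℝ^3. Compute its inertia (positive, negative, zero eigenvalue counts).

step 0: pivot 2 → sign +
step 1: pivot -23 → sign −
step 2: pivot 2/23 → sign +
signature = (2, 1, 0)

Answer: (2, 1, 0)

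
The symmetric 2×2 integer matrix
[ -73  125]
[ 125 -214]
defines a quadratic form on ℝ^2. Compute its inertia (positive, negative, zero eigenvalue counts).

Answer: (1, 1, 0)

Derivation:
step 0: pivot -73 → sign −
step 1: pivot 3/73 → sign +
signature = (1, 1, 0)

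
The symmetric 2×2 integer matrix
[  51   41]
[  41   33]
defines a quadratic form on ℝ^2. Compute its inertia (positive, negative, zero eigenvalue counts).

Answer: (2, 0, 0)

Derivation:
step 0: pivot 51 → sign +
step 1: pivot 2/51 → sign +
signature = (2, 0, 0)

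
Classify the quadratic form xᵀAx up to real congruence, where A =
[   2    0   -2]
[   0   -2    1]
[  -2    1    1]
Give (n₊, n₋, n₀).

Answer: (1, 2, 0)

Derivation:
step 0: pivot 2 → sign +
step 1: pivot -2 → sign −
step 2: pivot -1/2 → sign −
signature = (1, 2, 0)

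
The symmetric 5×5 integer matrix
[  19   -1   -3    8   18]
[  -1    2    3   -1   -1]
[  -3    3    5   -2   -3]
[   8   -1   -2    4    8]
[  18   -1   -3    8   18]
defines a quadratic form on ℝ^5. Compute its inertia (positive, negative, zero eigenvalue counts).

Answer: (5, 0, 0)

Derivation:
step 0: pivot 19 → sign +
step 1: pivot 37/19 → sign +
step 2: pivot 14/37 → sign +
step 3: pivot 3/7 → sign +
step 4: pivot 1/2 → sign +
signature = (5, 0, 0)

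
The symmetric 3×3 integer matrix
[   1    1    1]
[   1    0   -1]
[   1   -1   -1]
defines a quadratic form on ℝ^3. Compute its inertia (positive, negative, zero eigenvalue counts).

step 0: pivot 1 → sign +
step 1: pivot -1 → sign −
step 2: pivot 2 → sign +
signature = (2, 1, 0)

Answer: (2, 1, 0)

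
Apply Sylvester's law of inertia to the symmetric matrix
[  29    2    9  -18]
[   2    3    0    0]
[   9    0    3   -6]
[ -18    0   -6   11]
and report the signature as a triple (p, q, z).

step 0: pivot 29 → sign +
step 1: pivot 83/29 → sign +
step 2: pivot 6/83 → sign +
step 3: pivot -1 → sign −
signature = (3, 1, 0)

Answer: (3, 1, 0)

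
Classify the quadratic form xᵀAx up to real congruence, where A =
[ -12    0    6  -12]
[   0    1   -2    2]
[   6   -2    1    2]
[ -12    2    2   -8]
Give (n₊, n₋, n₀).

step 0: pivot -12 → sign −
step 1: pivot 1 → sign +
step 2: row/col 2 already zero → sign 0
step 3: row/col 3 already zero → sign 0
signature = (1, 1, 2)

Answer: (1, 1, 2)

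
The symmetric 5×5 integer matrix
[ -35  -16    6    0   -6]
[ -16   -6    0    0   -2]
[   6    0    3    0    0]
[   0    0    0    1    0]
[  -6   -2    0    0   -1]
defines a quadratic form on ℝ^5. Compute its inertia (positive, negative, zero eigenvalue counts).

Answer: (2, 3, 0)

Derivation:
step 0: pivot -35 → sign −
step 1: pivot 46/35 → sign +
step 2: pivot -39/23 → sign −
step 3: pivot 1 → sign +
step 4: pivot -3/13 → sign −
signature = (2, 3, 0)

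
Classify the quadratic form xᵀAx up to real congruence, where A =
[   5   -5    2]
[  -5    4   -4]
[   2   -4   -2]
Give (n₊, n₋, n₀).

step 0: pivot 5 → sign +
step 1: pivot -1 → sign −
step 2: pivot 6/5 → sign +
signature = (2, 1, 0)

Answer: (2, 1, 0)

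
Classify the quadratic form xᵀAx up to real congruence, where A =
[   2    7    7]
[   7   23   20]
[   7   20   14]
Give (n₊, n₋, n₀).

Answer: (2, 1, 0)

Derivation:
step 0: pivot 2 → sign +
step 1: pivot -3/2 → sign −
step 2: pivot 3 → sign +
signature = (2, 1, 0)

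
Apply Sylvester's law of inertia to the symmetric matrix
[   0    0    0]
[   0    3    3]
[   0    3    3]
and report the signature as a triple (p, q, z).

Answer: (1, 0, 2)

Derivation:
step 0: pivot 3 → sign +
step 1: row/col 1 already zero → sign 0
step 2: row/col 2 already zero → sign 0
signature = (1, 0, 2)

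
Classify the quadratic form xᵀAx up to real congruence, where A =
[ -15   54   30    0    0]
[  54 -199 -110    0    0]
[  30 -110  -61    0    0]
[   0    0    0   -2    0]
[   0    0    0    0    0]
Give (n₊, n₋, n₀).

step 0: pivot -15 → sign −
step 1: pivot -23/5 → sign −
step 2: pivot -3/23 → sign −
step 3: pivot -2 → sign −
step 4: row/col 4 already zero → sign 0
signature = (0, 4, 1)

Answer: (0, 4, 1)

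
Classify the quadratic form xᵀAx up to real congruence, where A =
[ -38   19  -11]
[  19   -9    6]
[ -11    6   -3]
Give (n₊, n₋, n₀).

step 0: pivot -38 → sign −
step 1: pivot 1/2 → sign +
step 2: pivot -6/19 → sign −
signature = (1, 2, 0)

Answer: (1, 2, 0)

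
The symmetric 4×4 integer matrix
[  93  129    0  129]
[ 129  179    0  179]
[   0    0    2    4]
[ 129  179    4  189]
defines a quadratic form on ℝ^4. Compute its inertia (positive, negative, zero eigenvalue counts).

Answer: (4, 0, 0)

Derivation:
step 0: pivot 93 → sign +
step 1: pivot 2/31 → sign +
step 2: pivot 2 → sign +
step 3: pivot 2 → sign +
signature = (4, 0, 0)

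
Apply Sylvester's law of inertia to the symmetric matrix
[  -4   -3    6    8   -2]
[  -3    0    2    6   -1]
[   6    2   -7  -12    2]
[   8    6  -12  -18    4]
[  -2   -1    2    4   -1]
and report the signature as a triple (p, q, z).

step 0: pivot -4 → sign −
step 1: pivot 9/4 → sign +
step 2: pivot -7/9 → sign −
step 3: pivot -2 → sign −
step 4: pivot 1/7 → sign +
signature = (2, 3, 0)

Answer: (2, 3, 0)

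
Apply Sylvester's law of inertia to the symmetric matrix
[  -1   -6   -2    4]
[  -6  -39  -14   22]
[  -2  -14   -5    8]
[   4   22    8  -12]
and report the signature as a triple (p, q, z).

step 0: pivot -1 → sign −
step 1: pivot -3 → sign −
step 2: pivot 1/3 → sign +
step 3: row/col 3 already zero → sign 0
signature = (1, 2, 1)

Answer: (1, 2, 1)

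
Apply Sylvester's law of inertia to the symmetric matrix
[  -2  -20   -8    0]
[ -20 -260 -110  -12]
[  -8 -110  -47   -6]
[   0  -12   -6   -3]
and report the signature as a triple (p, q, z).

step 0: pivot -2 → sign −
step 1: pivot -60 → sign −
step 2: pivot -3/5 → sign −
step 3: row/col 3 already zero → sign 0
signature = (0, 3, 1)

Answer: (0, 3, 1)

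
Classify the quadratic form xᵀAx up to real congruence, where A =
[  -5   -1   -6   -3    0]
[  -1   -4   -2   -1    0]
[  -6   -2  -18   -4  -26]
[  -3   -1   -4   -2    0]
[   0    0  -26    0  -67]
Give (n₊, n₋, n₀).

Answer: (1, 4, 0)

Derivation:
step 0: pivot -5 → sign −
step 1: pivot -19/5 → sign −
step 2: pivot -202/19 → sign −
step 3: pivot -15/101 → sign −
step 4: pivot 3/5 → sign +
signature = (1, 4, 0)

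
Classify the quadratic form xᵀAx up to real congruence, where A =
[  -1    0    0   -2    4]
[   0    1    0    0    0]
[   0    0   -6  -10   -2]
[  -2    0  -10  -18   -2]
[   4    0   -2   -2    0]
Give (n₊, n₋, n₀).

Answer: (2, 2, 1)

Derivation:
step 0: pivot -1 → sign −
step 1: pivot 1 → sign +
step 2: pivot -6 → sign −
step 3: pivot 8/3 → sign +
step 4: row/col 4 already zero → sign 0
signature = (2, 2, 1)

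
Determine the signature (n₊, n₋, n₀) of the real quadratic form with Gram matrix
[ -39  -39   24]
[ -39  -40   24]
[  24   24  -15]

step 0: pivot -39 → sign −
step 1: pivot -1 → sign −
step 2: pivot -3/13 → sign −
signature = (0, 3, 0)

Answer: (0, 3, 0)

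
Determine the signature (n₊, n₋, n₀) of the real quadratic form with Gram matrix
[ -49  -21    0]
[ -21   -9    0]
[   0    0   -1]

Answer: (0, 2, 1)

Derivation:
step 0: pivot -49 → sign −
step 1: pivot -1 → sign −
step 2: row/col 2 already zero → sign 0
signature = (0, 2, 1)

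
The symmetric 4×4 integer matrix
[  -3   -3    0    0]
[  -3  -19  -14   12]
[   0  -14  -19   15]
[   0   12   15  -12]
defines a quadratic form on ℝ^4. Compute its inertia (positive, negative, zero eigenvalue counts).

Answer: (0, 3, 1)

Derivation:
step 0: pivot -3 → sign −
step 1: pivot -16 → sign −
step 2: pivot -27/4 → sign −
step 3: row/col 3 already zero → sign 0
signature = (0, 3, 1)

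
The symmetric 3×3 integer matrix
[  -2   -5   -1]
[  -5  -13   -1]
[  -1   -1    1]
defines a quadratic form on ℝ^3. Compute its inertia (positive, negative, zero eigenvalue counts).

step 0: pivot -2 → sign −
step 1: pivot -1/2 → sign −
step 2: pivot 6 → sign +
signature = (1, 2, 0)

Answer: (1, 2, 0)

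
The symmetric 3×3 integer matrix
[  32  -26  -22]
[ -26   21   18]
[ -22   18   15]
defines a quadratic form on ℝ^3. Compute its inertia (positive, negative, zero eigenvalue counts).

Answer: (1, 1, 1)

Derivation:
step 0: pivot 32 → sign +
step 1: pivot -1/8 → sign −
step 2: row/col 2 already zero → sign 0
signature = (1, 1, 1)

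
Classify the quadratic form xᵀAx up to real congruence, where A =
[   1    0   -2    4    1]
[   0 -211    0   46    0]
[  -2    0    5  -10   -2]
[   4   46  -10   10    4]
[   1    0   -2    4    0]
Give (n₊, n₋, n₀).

step 0: pivot 1 → sign +
step 1: pivot -211 → sign −
step 2: pivot 1 → sign +
step 3: pivot 6/211 → sign +
step 4: pivot -1 → sign −
signature = (3, 2, 0)

Answer: (3, 2, 0)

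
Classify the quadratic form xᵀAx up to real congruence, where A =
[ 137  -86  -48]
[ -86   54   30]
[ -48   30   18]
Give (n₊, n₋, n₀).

step 0: pivot 137 → sign +
step 1: pivot 2/137 → sign +
step 2: row/col 2 already zero → sign 0
signature = (2, 0, 1)

Answer: (2, 0, 1)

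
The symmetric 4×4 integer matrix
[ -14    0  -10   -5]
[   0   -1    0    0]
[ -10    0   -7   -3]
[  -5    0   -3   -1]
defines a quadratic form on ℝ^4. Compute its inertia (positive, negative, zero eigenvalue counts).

Answer: (1, 3, 0)

Derivation:
step 0: pivot -14 → sign −
step 1: pivot -1 → sign −
step 2: pivot 1/7 → sign +
step 3: pivot -3/2 → sign −
signature = (1, 3, 0)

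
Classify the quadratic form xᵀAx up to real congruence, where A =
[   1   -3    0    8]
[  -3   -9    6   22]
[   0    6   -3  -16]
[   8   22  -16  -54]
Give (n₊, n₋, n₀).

step 0: pivot 1 → sign +
step 1: pivot -18 → sign −
step 2: pivot -1 → sign −
step 3: row/col 3 already zero → sign 0
signature = (1, 2, 1)

Answer: (1, 2, 1)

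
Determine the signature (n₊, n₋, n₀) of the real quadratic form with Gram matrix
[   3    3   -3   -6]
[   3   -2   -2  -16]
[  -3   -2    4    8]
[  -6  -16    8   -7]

step 0: pivot 3 → sign +
step 1: pivot -5 → sign −
step 2: pivot 6/5 → sign +
step 3: pivot 1 → sign +
signature = (3, 1, 0)

Answer: (3, 1, 0)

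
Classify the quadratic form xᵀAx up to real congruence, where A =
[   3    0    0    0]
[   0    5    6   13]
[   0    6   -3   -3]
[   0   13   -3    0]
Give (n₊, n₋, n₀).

step 0: pivot 3 → sign +
step 1: pivot 5 → sign +
step 2: pivot -51/5 → sign −
step 3: pivot 2/17 → sign +
signature = (3, 1, 0)

Answer: (3, 1, 0)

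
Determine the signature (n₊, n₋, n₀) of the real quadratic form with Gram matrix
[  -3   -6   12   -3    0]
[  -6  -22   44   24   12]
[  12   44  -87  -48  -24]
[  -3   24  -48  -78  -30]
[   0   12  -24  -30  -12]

step 0: pivot -3 → sign −
step 1: pivot -10 → sign −
step 2: pivot 1 → sign +
step 3: pivot 15 → sign +
step 4: row/col 4 already zero → sign 0
signature = (2, 2, 1)

Answer: (2, 2, 1)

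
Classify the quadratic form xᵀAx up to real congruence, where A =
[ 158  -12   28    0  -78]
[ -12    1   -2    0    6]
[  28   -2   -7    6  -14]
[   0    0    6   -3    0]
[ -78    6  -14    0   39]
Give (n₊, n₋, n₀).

Answer: (3, 2, 0)

Derivation:
step 0: pivot 158 → sign +
step 1: pivot 7/79 → sign +
step 2: pivot -85/7 → sign −
step 3: pivot -3/85 → sign −
step 4: pivot 1 → sign +
signature = (3, 2, 0)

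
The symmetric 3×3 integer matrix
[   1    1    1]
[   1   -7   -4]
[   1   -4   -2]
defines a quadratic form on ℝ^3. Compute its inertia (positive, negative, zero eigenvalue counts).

step 0: pivot 1 → sign +
step 1: pivot -8 → sign −
step 2: pivot 1/8 → sign +
signature = (2, 1, 0)

Answer: (2, 1, 0)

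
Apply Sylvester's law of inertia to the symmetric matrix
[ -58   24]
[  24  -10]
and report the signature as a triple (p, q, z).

step 0: pivot -58 → sign −
step 1: pivot -2/29 → sign −
signature = (0, 2, 0)

Answer: (0, 2, 0)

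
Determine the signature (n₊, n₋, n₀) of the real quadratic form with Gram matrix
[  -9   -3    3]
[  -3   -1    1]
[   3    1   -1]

Answer: (0, 1, 2)

Derivation:
step 0: pivot -9 → sign −
step 1: row/col 1 already zero → sign 0
step 2: row/col 2 already zero → sign 0
signature = (0, 1, 2)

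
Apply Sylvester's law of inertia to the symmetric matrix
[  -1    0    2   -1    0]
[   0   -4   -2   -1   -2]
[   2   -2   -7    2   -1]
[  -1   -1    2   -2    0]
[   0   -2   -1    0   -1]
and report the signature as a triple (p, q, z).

step 0: pivot -1 → sign −
step 1: pivot -4 → sign −
step 2: pivot -2 → sign −
step 3: pivot -5/8 → sign −
step 4: pivot 2/5 → sign +
signature = (1, 4, 0)

Answer: (1, 4, 0)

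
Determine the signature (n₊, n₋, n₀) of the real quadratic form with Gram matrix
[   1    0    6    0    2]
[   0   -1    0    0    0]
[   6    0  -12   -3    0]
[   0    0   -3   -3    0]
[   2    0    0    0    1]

Answer: (2, 3, 0)

Derivation:
step 0: pivot 1 → sign +
step 1: pivot -1 → sign −
step 2: pivot -48 → sign −
step 3: pivot -45/16 → sign −
step 4: pivot 1/5 → sign +
signature = (2, 3, 0)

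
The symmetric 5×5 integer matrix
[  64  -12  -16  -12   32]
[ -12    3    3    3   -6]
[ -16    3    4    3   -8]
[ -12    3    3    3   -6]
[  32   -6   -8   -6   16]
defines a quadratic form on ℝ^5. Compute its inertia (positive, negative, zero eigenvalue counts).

step 0: pivot 64 → sign +
step 1: pivot 3/4 → sign +
step 2: row/col 2 already zero → sign 0
step 3: row/col 3 already zero → sign 0
step 4: row/col 4 already zero → sign 0
signature = (2, 0, 3)

Answer: (2, 0, 3)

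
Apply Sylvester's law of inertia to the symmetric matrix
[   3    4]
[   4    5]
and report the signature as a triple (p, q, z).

step 0: pivot 3 → sign +
step 1: pivot -1/3 → sign −
signature = (1, 1, 0)

Answer: (1, 1, 0)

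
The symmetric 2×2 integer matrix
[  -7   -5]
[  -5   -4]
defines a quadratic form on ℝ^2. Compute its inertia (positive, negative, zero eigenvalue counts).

Answer: (0, 2, 0)

Derivation:
step 0: pivot -7 → sign −
step 1: pivot -3/7 → sign −
signature = (0, 2, 0)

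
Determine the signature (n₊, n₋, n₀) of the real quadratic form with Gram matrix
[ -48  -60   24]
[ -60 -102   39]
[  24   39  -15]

Answer: (0, 2, 1)

Derivation:
step 0: pivot -48 → sign −
step 1: pivot -27 → sign −
step 2: row/col 2 already zero → sign 0
signature = (0, 2, 1)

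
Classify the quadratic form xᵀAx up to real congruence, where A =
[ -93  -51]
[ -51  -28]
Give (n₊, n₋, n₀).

step 0: pivot -93 → sign −
step 1: pivot -1/31 → sign −
signature = (0, 2, 0)

Answer: (0, 2, 0)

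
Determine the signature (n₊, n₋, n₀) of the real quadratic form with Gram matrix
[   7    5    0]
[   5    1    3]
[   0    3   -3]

step 0: pivot 7 → sign +
step 1: pivot -18/7 → sign −
step 2: pivot 1/2 → sign +
signature = (2, 1, 0)

Answer: (2, 1, 0)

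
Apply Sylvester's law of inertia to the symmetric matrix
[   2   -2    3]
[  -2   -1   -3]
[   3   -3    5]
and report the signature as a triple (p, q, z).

step 0: pivot 2 → sign +
step 1: pivot -3 → sign −
step 2: pivot 1/2 → sign +
signature = (2, 1, 0)

Answer: (2, 1, 0)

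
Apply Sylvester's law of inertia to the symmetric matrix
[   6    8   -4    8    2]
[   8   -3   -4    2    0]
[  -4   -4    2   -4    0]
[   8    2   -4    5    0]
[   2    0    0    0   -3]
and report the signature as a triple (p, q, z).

step 0: pivot 6 → sign +
step 1: pivot -41/3 → sign −
step 2: pivot -22/41 → sign −
step 3: pivot 3/11 → sign +
step 4: pivot -1 → sign −
signature = (2, 3, 0)

Answer: (2, 3, 0)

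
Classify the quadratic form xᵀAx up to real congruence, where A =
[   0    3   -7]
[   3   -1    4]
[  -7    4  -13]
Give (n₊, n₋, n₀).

step 0: pivot -1 → sign −
step 1: pivot 9 → sign +
step 2: pivot 2/9 → sign +
signature = (2, 1, 0)

Answer: (2, 1, 0)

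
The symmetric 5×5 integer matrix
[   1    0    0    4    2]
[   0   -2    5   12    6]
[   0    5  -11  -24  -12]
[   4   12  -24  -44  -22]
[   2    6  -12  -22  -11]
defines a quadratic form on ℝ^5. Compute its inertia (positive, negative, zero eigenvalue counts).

Answer: (2, 2, 1)

Derivation:
step 0: pivot 1 → sign +
step 1: pivot -2 → sign −
step 2: pivot 3/2 → sign +
step 3: pivot -12 → sign −
step 4: row/col 4 already zero → sign 0
signature = (2, 2, 1)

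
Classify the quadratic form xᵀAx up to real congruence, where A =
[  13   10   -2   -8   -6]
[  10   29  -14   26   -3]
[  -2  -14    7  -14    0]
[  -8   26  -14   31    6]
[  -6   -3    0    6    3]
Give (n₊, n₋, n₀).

step 0: pivot 13 → sign +
step 1: pivot 277/13 → sign +
step 2: pivot -165/277 → sign −
step 3: pivot -1 → sign −
step 4: pivot 6/55 → sign +
signature = (3, 2, 0)

Answer: (3, 2, 0)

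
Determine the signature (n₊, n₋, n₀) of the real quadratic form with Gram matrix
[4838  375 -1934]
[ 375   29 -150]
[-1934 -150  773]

Answer: (2, 1, 0)

Derivation:
step 0: pivot 4838 → sign +
step 1: pivot -323/4838 → sign −
step 2: pivot 3/323 → sign +
signature = (2, 1, 0)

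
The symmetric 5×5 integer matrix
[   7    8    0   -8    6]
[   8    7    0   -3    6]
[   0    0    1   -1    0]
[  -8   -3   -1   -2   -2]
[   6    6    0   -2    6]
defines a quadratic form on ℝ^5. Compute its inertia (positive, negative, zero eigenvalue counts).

step 0: pivot 7 → sign +
step 1: pivot -15/7 → sign −
step 2: pivot 1 → sign +
step 3: pivot 82/15 → sign +
step 4: pivot 6/41 → sign +
signature = (4, 1, 0)

Answer: (4, 1, 0)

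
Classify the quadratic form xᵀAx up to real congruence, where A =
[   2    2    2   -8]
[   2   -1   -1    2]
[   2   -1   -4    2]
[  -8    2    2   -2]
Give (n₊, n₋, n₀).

step 0: pivot 2 → sign +
step 1: pivot -3 → sign −
step 2: pivot -3 → sign −
step 3: pivot -2/3 → sign −
signature = (1, 3, 0)

Answer: (1, 3, 0)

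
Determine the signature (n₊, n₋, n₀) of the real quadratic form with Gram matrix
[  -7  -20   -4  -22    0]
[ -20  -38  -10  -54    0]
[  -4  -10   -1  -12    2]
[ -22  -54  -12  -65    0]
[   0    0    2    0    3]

step 0: pivot -7 → sign −
step 1: pivot 134/7 → sign +
step 2: pivot 79/67 → sign +
step 3: pivot 3/79 → sign +
step 4: pivot -1 → sign −
signature = (3, 2, 0)

Answer: (3, 2, 0)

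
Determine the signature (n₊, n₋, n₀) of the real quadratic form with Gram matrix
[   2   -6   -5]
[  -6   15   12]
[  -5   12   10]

Answer: (2, 1, 0)

Derivation:
step 0: pivot 2 → sign +
step 1: pivot -3 → sign −
step 2: pivot 1/2 → sign +
signature = (2, 1, 0)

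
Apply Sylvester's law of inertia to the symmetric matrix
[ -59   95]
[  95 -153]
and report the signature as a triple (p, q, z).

Answer: (0, 2, 0)

Derivation:
step 0: pivot -59 → sign −
step 1: pivot -2/59 → sign −
signature = (0, 2, 0)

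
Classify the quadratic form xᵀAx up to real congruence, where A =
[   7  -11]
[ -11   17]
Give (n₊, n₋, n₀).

step 0: pivot 7 → sign +
step 1: pivot -2/7 → sign −
signature = (1, 1, 0)

Answer: (1, 1, 0)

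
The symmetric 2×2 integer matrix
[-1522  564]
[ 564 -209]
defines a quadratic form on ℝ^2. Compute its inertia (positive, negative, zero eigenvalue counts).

step 0: pivot -1522 → sign −
step 1: pivot -1/761 → sign −
signature = (0, 2, 0)

Answer: (0, 2, 0)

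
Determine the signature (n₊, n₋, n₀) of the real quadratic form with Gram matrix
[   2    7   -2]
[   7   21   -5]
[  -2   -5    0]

Answer: (1, 2, 0)

Derivation:
step 0: pivot 2 → sign +
step 1: pivot -7/2 → sign −
step 2: pivot -6/7 → sign −
signature = (1, 2, 0)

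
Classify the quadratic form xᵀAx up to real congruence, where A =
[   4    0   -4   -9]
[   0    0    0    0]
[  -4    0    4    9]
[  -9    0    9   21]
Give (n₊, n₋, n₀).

step 0: pivot 4 → sign +
step 1: pivot 3/4 → sign +
step 2: row/col 2 already zero → sign 0
step 3: row/col 3 already zero → sign 0
signature = (2, 0, 2)

Answer: (2, 0, 2)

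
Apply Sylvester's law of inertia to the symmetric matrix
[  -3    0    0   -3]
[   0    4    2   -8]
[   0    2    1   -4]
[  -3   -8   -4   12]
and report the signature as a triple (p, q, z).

step 0: pivot -3 → sign −
step 1: pivot 4 → sign +
step 2: pivot -1 → sign −
step 3: row/col 3 already zero → sign 0
signature = (1, 2, 1)

Answer: (1, 2, 1)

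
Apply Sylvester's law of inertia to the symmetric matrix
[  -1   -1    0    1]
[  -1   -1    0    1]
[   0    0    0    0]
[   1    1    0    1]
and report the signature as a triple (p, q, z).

step 0: pivot -1 → sign −
step 1: pivot 2 → sign +
step 2: row/col 2 already zero → sign 0
step 3: row/col 3 already zero → sign 0
signature = (1, 1, 2)

Answer: (1, 1, 2)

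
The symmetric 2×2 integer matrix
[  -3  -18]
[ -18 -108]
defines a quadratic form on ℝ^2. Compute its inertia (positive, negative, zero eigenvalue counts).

step 0: pivot -3 → sign −
step 1: row/col 1 already zero → sign 0
signature = (0, 1, 1)

Answer: (0, 1, 1)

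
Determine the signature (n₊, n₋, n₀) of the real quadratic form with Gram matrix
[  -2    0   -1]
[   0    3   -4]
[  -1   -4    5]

Answer: (2, 1, 0)

Derivation:
step 0: pivot -2 → sign −
step 1: pivot 3 → sign +
step 2: pivot 1/6 → sign +
signature = (2, 1, 0)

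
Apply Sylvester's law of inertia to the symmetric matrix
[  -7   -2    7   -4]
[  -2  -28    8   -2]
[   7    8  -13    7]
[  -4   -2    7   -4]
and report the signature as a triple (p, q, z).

Answer: (0, 3, 1)

Derivation:
step 0: pivot -7 → sign −
step 1: pivot -192/7 → sign −
step 2: pivot -75/16 → sign −
step 3: row/col 3 already zero → sign 0
signature = (0, 3, 1)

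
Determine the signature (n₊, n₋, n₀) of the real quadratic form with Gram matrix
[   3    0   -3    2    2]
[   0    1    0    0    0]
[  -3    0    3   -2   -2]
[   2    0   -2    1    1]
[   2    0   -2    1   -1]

step 0: pivot 3 → sign +
step 1: pivot 1 → sign +
step 2: pivot -1/3 → sign −
step 3: pivot -2 → sign −
step 4: row/col 4 already zero → sign 0
signature = (2, 2, 1)

Answer: (2, 2, 1)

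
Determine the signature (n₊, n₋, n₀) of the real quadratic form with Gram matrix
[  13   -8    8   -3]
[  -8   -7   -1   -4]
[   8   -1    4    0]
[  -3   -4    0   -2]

step 0: pivot 13 → sign +
step 1: pivot -155/13 → sign −
step 2: pivot 57/155 → sign +
step 3: pivot 3/19 → sign +
signature = (3, 1, 0)

Answer: (3, 1, 0)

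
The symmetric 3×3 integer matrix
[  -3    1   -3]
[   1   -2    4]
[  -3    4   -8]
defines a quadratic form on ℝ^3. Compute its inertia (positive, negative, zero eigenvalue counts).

step 0: pivot -3 → sign −
step 1: pivot -5/3 → sign −
step 2: pivot 2/5 → sign +
signature = (1, 2, 0)

Answer: (1, 2, 0)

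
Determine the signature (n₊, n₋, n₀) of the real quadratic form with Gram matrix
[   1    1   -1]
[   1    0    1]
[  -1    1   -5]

Answer: (1, 2, 0)

Derivation:
step 0: pivot 1 → sign +
step 1: pivot -1 → sign −
step 2: pivot -2 → sign −
signature = (1, 2, 0)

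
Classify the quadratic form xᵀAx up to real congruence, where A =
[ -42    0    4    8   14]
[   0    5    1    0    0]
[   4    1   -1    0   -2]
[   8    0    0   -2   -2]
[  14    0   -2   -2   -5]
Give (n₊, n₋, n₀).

Answer: (3, 2, 0)

Derivation:
step 0: pivot -42 → sign −
step 1: pivot 5 → sign +
step 2: pivot -86/105 → sign −
step 3: pivot 10/43 → sign +
step 4: pivot 1/5 → sign +
signature = (3, 2, 0)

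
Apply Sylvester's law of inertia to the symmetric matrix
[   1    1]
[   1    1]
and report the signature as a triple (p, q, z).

Answer: (1, 0, 1)

Derivation:
step 0: pivot 1 → sign +
step 1: row/col 1 already zero → sign 0
signature = (1, 0, 1)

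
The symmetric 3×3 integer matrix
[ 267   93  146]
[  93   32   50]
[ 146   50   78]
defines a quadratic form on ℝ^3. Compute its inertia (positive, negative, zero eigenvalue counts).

step 0: pivot 267 → sign +
step 1: pivot -35/89 → sign −
step 2: pivot 2/105 → sign +
signature = (2, 1, 0)

Answer: (2, 1, 0)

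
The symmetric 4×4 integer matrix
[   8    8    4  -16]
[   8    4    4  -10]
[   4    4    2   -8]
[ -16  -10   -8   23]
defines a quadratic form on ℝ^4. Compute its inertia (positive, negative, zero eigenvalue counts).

step 0: pivot 8 → sign +
step 1: pivot -4 → sign −
step 2: row/col 2 already zero → sign 0
step 3: row/col 3 already zero → sign 0
signature = (1, 1, 2)

Answer: (1, 1, 2)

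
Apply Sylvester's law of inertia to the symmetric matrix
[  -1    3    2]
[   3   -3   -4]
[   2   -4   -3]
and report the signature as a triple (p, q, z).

Answer: (2, 1, 0)

Derivation:
step 0: pivot -1 → sign −
step 1: pivot 6 → sign +
step 2: pivot 1/3 → sign +
signature = (2, 1, 0)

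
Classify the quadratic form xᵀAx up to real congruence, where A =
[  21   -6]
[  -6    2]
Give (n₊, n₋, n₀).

Answer: (2, 0, 0)

Derivation:
step 0: pivot 21 → sign +
step 1: pivot 2/7 → sign +
signature = (2, 0, 0)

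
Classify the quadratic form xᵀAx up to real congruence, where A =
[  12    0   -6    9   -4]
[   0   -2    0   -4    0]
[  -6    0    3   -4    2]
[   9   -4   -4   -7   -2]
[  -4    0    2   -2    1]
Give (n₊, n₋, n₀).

step 0: pivot 12 → sign +
step 1: pivot -2 → sign −
step 2: pivot -23/4 → sign −
step 3: pivot 1/23 → sign +
step 4: pivot -1/3 → sign −
signature = (2, 3, 0)

Answer: (2, 3, 0)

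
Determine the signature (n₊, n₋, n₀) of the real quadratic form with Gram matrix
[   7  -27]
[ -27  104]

Answer: (1, 1, 0)

Derivation:
step 0: pivot 7 → sign +
step 1: pivot -1/7 → sign −
signature = (1, 1, 0)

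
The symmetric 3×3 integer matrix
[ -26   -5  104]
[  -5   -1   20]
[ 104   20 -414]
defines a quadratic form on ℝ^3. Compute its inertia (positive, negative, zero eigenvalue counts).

Answer: (1, 2, 0)

Derivation:
step 0: pivot -26 → sign −
step 1: pivot -1/26 → sign −
step 2: pivot 2 → sign +
signature = (1, 2, 0)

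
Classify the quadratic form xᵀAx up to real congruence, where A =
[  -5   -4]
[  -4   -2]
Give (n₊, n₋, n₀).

Answer: (1, 1, 0)

Derivation:
step 0: pivot -5 → sign −
step 1: pivot 6/5 → sign +
signature = (1, 1, 0)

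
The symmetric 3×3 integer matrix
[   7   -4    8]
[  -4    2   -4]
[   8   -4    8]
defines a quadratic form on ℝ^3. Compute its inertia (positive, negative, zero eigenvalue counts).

Answer: (1, 1, 1)

Derivation:
step 0: pivot 7 → sign +
step 1: pivot -2/7 → sign −
step 2: row/col 2 already zero → sign 0
signature = (1, 1, 1)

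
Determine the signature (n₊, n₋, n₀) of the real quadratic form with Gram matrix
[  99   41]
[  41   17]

step 0: pivot 99 → sign +
step 1: pivot 2/99 → sign +
signature = (2, 0, 0)

Answer: (2, 0, 0)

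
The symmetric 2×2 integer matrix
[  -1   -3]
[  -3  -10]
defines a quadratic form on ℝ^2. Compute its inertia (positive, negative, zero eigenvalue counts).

step 0: pivot -1 → sign −
step 1: pivot -1 → sign −
signature = (0, 2, 0)

Answer: (0, 2, 0)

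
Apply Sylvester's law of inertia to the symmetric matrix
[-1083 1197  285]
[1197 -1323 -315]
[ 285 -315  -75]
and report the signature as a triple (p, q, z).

Answer: (0, 1, 2)

Derivation:
step 0: pivot -1083 → sign −
step 1: row/col 1 already zero → sign 0
step 2: row/col 2 already zero → sign 0
signature = (0, 1, 2)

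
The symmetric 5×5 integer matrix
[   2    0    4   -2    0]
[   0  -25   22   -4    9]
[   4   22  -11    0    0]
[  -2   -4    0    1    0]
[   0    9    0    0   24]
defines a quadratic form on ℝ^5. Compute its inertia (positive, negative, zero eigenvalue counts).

step 0: pivot 2 → sign +
step 1: pivot -25 → sign −
step 2: pivot 9/25 → sign +
step 3: pivot -1 → sign −
step 4: pivot -3 → sign −
signature = (2, 3, 0)

Answer: (2, 3, 0)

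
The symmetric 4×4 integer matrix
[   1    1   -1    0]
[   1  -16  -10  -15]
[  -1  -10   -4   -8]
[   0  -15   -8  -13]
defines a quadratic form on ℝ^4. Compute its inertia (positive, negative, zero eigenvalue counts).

Answer: (2, 2, 0)

Derivation:
step 0: pivot 1 → sign +
step 1: pivot -17 → sign −
step 2: pivot -4/17 → sign −
step 3: pivot 1/4 → sign +
signature = (2, 2, 0)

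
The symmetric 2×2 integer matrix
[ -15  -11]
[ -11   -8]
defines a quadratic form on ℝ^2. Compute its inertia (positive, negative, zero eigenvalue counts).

Answer: (1, 1, 0)

Derivation:
step 0: pivot -15 → sign −
step 1: pivot 1/15 → sign +
signature = (1, 1, 0)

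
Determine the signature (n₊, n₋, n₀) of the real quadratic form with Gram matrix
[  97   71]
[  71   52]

Answer: (2, 0, 0)

Derivation:
step 0: pivot 97 → sign +
step 1: pivot 3/97 → sign +
signature = (2, 0, 0)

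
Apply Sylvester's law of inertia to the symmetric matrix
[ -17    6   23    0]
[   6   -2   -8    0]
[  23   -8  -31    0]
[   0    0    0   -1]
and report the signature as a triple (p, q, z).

step 0: pivot -17 → sign −
step 1: pivot 2/17 → sign +
step 2: pivot -1 → sign −
step 3: row/col 3 already zero → sign 0
signature = (1, 2, 1)

Answer: (1, 2, 1)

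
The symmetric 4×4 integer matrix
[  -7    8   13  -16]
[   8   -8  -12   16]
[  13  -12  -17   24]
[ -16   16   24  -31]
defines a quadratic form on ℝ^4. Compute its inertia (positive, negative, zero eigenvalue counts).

step 0: pivot -7 → sign −
step 1: pivot 8/7 → sign +
step 2: pivot 1 → sign +
step 3: row/col 3 already zero → sign 0
signature = (2, 1, 1)

Answer: (2, 1, 1)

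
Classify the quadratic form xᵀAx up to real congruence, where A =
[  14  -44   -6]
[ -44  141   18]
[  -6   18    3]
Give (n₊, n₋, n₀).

Answer: (3, 0, 0)

Derivation:
step 0: pivot 14 → sign +
step 1: pivot 19/7 → sign +
step 2: pivot 3/19 → sign +
signature = (3, 0, 0)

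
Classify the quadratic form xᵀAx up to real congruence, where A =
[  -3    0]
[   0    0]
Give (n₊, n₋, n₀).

step 0: pivot -3 → sign −
step 1: row/col 1 already zero → sign 0
signature = (0, 1, 1)

Answer: (0, 1, 1)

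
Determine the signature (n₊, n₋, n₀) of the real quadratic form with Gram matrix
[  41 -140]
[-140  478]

step 0: pivot 41 → sign +
step 1: pivot -2/41 → sign −
signature = (1, 1, 0)

Answer: (1, 1, 0)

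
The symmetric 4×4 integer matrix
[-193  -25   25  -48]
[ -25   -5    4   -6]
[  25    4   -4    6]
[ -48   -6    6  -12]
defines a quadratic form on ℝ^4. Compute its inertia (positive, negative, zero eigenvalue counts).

step 0: pivot -193 → sign −
step 1: pivot -340/193 → sign −
step 2: pivot -147/340 → sign −
step 3: row/col 3 already zero → sign 0
signature = (0, 3, 1)

Answer: (0, 3, 1)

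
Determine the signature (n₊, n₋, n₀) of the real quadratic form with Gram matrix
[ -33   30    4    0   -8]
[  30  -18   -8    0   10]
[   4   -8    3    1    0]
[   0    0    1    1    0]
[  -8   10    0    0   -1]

step 0: pivot -33 → sign −
step 1: pivot 102/11 → sign +
step 2: pivot 73/51 → sign +
step 3: pivot 22/73 → sign +
step 4: pivot -1/11 → sign −
signature = (3, 2, 0)

Answer: (3, 2, 0)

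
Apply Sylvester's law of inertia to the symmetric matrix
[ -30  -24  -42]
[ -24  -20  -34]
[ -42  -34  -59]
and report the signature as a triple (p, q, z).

Answer: (0, 2, 1)

Derivation:
step 0: pivot -30 → sign −
step 1: pivot -4/5 → sign −
step 2: row/col 2 already zero → sign 0
signature = (0, 2, 1)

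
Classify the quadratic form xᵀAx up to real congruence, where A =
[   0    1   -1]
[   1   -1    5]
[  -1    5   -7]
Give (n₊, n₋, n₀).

step 0: pivot -1 → sign −
step 1: pivot 1 → sign +
step 2: pivot 2 → sign +
signature = (2, 1, 0)

Answer: (2, 1, 0)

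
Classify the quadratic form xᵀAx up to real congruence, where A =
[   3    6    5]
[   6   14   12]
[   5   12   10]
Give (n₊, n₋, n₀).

step 0: pivot 3 → sign +
step 1: pivot 2 → sign +
step 2: pivot -1/3 → sign −
signature = (2, 1, 0)

Answer: (2, 1, 0)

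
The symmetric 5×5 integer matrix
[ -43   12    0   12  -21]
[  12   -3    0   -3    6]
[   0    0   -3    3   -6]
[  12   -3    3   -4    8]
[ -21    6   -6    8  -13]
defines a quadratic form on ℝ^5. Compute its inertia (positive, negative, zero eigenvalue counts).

step 0: pivot -43 → sign −
step 1: pivot 15/43 → sign +
step 2: pivot -3 → sign −
step 3: pivot 2 → sign +
step 4: pivot 6/5 → sign +
signature = (3, 2, 0)

Answer: (3, 2, 0)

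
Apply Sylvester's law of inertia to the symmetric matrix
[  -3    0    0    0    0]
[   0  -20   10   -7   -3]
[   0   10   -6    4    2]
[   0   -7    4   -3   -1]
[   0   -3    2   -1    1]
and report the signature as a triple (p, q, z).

step 0: pivot -3 → sign −
step 1: pivot -20 → sign −
step 2: pivot -1 → sign −
step 3: pivot -3/10 → sign −
step 4: pivot 2 → sign +
signature = (1, 4, 0)

Answer: (1, 4, 0)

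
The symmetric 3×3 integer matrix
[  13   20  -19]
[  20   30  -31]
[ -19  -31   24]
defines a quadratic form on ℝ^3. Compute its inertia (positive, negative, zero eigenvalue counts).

step 0: pivot 13 → sign +
step 1: pivot -10/13 → sign −
step 2: pivot 3/10 → sign +
signature = (2, 1, 0)

Answer: (2, 1, 0)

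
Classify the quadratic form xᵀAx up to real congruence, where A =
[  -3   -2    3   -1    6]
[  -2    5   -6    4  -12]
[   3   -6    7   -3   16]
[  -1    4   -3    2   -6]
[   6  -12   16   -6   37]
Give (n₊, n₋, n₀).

step 0: pivot -3 → sign −
step 1: pivot 19/3 → sign +
step 2: pivot -2/19 → sign −
step 3: pivot 33 → sign +
step 4: pivot -3/11 → sign −
signature = (2, 3, 0)

Answer: (2, 3, 0)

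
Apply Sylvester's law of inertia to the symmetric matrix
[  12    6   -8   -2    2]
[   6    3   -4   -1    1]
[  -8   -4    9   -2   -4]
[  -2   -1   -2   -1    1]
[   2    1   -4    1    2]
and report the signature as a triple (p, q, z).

Answer: (2, 1, 2)

Derivation:
step 0: pivot 12 → sign +
step 1: pivot 11/3 → sign +
step 2: pivot -48/11 → sign −
step 3: row/col 3 already zero → sign 0
step 4: row/col 4 already zero → sign 0
signature = (2, 1, 2)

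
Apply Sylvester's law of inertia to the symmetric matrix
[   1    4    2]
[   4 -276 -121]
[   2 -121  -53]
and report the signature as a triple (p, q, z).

step 0: pivot 1 → sign +
step 1: pivot -292 → sign −
step 2: pivot -3/292 → sign −
signature = (1, 2, 0)

Answer: (1, 2, 0)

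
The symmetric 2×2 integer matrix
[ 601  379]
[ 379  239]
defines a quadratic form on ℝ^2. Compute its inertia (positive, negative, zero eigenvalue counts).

step 0: pivot 601 → sign +
step 1: pivot -2/601 → sign −
signature = (1, 1, 0)

Answer: (1, 1, 0)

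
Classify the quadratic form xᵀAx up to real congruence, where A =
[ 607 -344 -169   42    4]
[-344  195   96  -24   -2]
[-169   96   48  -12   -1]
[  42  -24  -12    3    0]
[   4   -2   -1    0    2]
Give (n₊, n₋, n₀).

Answer: (4, 1, 0)

Derivation:
step 0: pivot 607 → sign +
step 1: pivot 29/607 → sign +
step 2: pivot -3/29 → sign −
step 3: pivot 3 → sign +
step 4: pivot 1 → sign +
signature = (4, 1, 0)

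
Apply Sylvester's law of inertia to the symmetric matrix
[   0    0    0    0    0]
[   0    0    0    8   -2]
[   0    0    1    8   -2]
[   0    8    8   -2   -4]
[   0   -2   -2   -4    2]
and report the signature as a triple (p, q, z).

Answer: (2, 2, 1)

Derivation:
step 0: pivot 1 → sign +
step 1: pivot -66 → sign −
step 2: pivot 32/33 → sign +
step 3: pivot -1/8 → sign −
step 4: row/col 4 already zero → sign 0
signature = (2, 2, 1)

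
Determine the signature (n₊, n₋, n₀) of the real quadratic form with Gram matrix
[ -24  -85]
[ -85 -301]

Answer: (1, 1, 0)

Derivation:
step 0: pivot -24 → sign −
step 1: pivot 1/24 → sign +
signature = (1, 1, 0)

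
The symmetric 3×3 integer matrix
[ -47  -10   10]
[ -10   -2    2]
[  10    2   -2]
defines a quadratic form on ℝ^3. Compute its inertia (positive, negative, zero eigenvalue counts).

Answer: (1, 1, 1)

Derivation:
step 0: pivot -47 → sign −
step 1: pivot 6/47 → sign +
step 2: row/col 2 already zero → sign 0
signature = (1, 1, 1)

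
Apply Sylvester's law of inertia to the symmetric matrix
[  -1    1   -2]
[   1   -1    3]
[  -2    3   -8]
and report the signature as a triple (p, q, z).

step 0: pivot -1 → sign −
step 1: pivot -4 → sign −
step 2: pivot 1/4 → sign +
signature = (1, 2, 0)

Answer: (1, 2, 0)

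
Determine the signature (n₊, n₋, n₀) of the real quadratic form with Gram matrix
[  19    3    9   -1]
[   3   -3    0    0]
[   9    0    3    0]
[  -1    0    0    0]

Answer: (2, 2, 0)

Derivation:
step 0: pivot 19 → sign +
step 1: pivot -66/19 → sign −
step 2: pivot -15/22 → sign −
step 3: pivot 1/5 → sign +
signature = (2, 2, 0)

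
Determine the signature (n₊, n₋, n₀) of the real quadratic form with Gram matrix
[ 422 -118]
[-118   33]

step 0: pivot 422 → sign +
step 1: pivot 1/211 → sign +
signature = (2, 0, 0)

Answer: (2, 0, 0)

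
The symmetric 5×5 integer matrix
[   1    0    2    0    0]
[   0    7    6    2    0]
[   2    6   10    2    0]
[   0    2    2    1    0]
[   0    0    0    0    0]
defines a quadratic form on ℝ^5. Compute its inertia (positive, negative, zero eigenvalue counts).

Answer: (4, 0, 1)

Derivation:
step 0: pivot 1 → sign +
step 1: pivot 7 → sign +
step 2: pivot 6/7 → sign +
step 3: pivot 1/3 → sign +
step 4: row/col 4 already zero → sign 0
signature = (4, 0, 1)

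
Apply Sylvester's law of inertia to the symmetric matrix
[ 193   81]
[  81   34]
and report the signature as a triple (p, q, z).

Answer: (2, 0, 0)

Derivation:
step 0: pivot 193 → sign +
step 1: pivot 1/193 → sign +
signature = (2, 0, 0)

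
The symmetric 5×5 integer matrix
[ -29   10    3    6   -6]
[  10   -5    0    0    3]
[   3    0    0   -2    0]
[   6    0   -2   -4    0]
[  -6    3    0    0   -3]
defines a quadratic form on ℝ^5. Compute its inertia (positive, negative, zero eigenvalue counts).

step 0: pivot -29 → sign −
step 1: pivot -45/29 → sign −
step 2: pivot 1 → sign +
step 3: pivot -6/5 → sign −
step 4: row/col 4 already zero → sign 0
signature = (1, 3, 1)

Answer: (1, 3, 1)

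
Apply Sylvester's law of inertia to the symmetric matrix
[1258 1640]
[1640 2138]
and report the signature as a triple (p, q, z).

step 0: pivot 1258 → sign +
step 1: pivot 2/629 → sign +
signature = (2, 0, 0)

Answer: (2, 0, 0)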